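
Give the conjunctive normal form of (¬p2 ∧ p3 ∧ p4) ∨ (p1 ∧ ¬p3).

(¬p2 ∧ p3 ∧ p4) ∨ (p1 ∧ ¬p3)
≡ (¬p2 ∨ p1) ∧ (¬p2 ∨ ¬p3) ∧ (p3 ∨ p1) ∧ (p3 ∨ ¬p3) ∧ (p4 ∨ p1) ∧ (p4 ∨ ¬p3)   [distribute ∨ over ∧]
≡ (¬p2 ∨ p1) ∧ (¬p2 ∨ ¬p3) ∧ (p3 ∨ p1) ∧ (p4 ∨ p1) ∧ (p4 ∨ ¬p3)   [simplify]

(¬p2 ∨ p1) ∧ (¬p2 ∨ ¬p3) ∧ (p3 ∨ p1) ∧ (p4 ∨ p1) ∧ (p4 ∨ ¬p3)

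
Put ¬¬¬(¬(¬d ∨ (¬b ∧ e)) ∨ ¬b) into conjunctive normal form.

¬¬¬(¬(¬d ∨ (¬b ∧ e)) ∨ ¬b)
= ¬(¬(¬d ∨ (¬b ∧ e)) ∨ ¬b)   [double negation]
= ¬¬(¬d ∨ (¬b ∧ e)) ∧ ¬¬b   [De Morgan]
= (¬d ∨ (¬b ∧ e)) ∧ ¬¬b   [double negation]
= (¬d ∨ (¬b ∧ e)) ∧ b   [double negation]
= (¬d ∨ ¬b) ∧ (¬d ∨ e) ∧ b   [distribute ∨ over ∧]

(¬d ∨ ¬b) ∧ (¬d ∨ e) ∧ b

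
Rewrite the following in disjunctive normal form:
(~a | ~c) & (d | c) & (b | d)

(~a & d) | (~a & c & b) | (~c & d)

(~a | ~c) & (d | c) & (b | d)
= (~a & d & b) | (~a & d & d) | (~a & c & b) | (~a & c & d) | (~c & d & b) | (~c & d & d) | (~c & c & b) | (~c & c & d)   — distribute & over |
= (~a & d) | (~a & c & b) | (~c & d)   — simplify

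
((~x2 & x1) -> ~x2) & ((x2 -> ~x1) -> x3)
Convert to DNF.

((~x2 & x1) -> ~x2) & ((x2 -> ~x1) -> x3)
⇔ (~(~x2 & x1) | ~x2) & ((x2 -> ~x1) -> x3)   [eliminate ->]
⇔ (~(~x2 & x1) | ~x2) & (~(x2 -> ~x1) | x3)   [eliminate ->]
⇔ (~(~x2 & x1) | ~x2) & (~(~x2 | ~x1) | x3)   [eliminate ->]
⇔ (~~x2 | ~x1 | ~x2) & (~(~x2 | ~x1) | x3)   [De Morgan]
⇔ (x2 | ~x1 | ~x2) & (~(~x2 | ~x1) | x3)   [double negation]
⇔ (x2 | ~x1 | ~x2) & ((~~x2 & ~~x1) | x3)   [De Morgan]
⇔ (x2 | ~x1 | ~x2) & ((x2 & ~~x1) | x3)   [double negation]
⇔ (x2 | ~x1 | ~x2) & ((x2 & x1) | x3)   [double negation]
⇔ (x2 & x2 & x1) | (x2 & x3) | (~x1 & x2 & x1) | (~x1 & x3) | (~x2 & x2 & x1) | (~x2 & x3)   [distribute & over |]
⇔ (x2 & x1) | (x2 & x3) | (~x1 & x3) | (~x2 & x3)   [simplify]

(x2 & x1) | (x2 & x3) | (~x1 & x3) | (~x2 & x3)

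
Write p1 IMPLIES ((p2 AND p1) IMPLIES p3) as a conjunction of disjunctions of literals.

NOT p1 OR NOT p2 OR p3

p1 IMPLIES ((p2 AND p1) IMPLIES p3)
= NOT p1 OR ((p2 AND p1) IMPLIES p3)   (eliminate IMPLIES)
= NOT p1 OR NOT (p2 AND p1) OR p3   (eliminate IMPLIES)
= NOT p1 OR NOT p2 OR NOT p1 OR p3   (De Morgan)
= NOT p1 OR NOT p2 OR p3   (simplify)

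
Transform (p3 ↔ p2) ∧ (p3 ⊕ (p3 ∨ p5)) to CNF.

(¬p2 ∨ p3) ∧ (p3 ∨ p5) ∧ ¬p3

(p3 ↔ p2) ∧ (p3 ⊕ (p3 ∨ p5))
⇔ (p3 → p2) ∧ (p2 → p3) ∧ (p3 ⊕ (p3 ∨ p5))
⇔ (¬p3 ∨ p2) ∧ (p2 → p3) ∧ (p3 ⊕ (p3 ∨ p5))
⇔ (¬p3 ∨ p2) ∧ (¬p2 ∨ p3) ∧ (p3 ⊕ (p3 ∨ p5))
⇔ (¬p3 ∨ p2) ∧ (¬p2 ∨ p3) ∧ (p3 ∨ p3 ∨ p5) ∧ ¬(p3 ∧ (p3 ∨ p5))
⇔ (¬p3 ∨ p2) ∧ (¬p2 ∨ p3) ∧ (p3 ∨ p3 ∨ p5) ∧ (¬p3 ∨ ¬(p3 ∨ p5))
⇔ (¬p3 ∨ p2) ∧ (¬p2 ∨ p3) ∧ (p3 ∨ p3 ∨ p5) ∧ (¬p3 ∨ (¬p3 ∧ ¬p5))
⇔ (¬p3 ∨ p2) ∧ (¬p2 ∨ p3) ∧ (p3 ∨ p3 ∨ p5) ∧ (¬p3 ∨ ¬p3) ∧ (¬p3 ∨ ¬p5)
⇔ (¬p2 ∨ p3) ∧ (p3 ∨ p5) ∧ ¬p3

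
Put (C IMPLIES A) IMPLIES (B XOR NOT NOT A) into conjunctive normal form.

(C IMPLIES A) IMPLIES (B XOR NOT NOT A)
⇔ NOT (C IMPLIES A) OR (B XOR NOT NOT A)   — eliminate IMPLIES
⇔ NOT (NOT C OR A) OR (B XOR NOT NOT A)   — eliminate IMPLIES
⇔ NOT (NOT C OR A) OR ((B OR NOT NOT A) AND NOT (B AND NOT NOT A))   — expand XOR
⇔ (NOT NOT C AND NOT A) OR ((B OR NOT NOT A) AND NOT (B AND NOT NOT A))   — De Morgan
⇔ (C AND NOT A) OR ((B OR NOT NOT A) AND NOT (B AND NOT NOT A))   — double negation
⇔ (C AND NOT A) OR ((B OR A) AND NOT (B AND NOT NOT A))   — double negation
⇔ (C AND NOT A) OR ((B OR A) AND (NOT B OR NOT NOT NOT A))   — De Morgan
⇔ (C AND NOT A) OR ((B OR A) AND (NOT B OR NOT A))   — double negation
⇔ (C OR B OR A) AND (C OR NOT B OR NOT A) AND (NOT A OR B OR A) AND (NOT A OR NOT B OR NOT A)   — distribute OR over AND
⇔ (C OR B OR A) AND (NOT A OR NOT B)   — simplify

(C OR B OR A) AND (NOT A OR NOT B)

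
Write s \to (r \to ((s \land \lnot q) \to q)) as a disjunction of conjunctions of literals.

\lnot s \lor \lnot r \lor q

s \to (r \to ((s \land \lnot q) \to q))
= \lnot s \lor (r \to ((s \land \lnot q) \to q))   [eliminate \to]
= \lnot s \lor \lnot r \lor ((s \land \lnot q) \to q)   [eliminate \to]
= \lnot s \lor \lnot r \lor \lnot (s \land \lnot q) \lor q   [eliminate \to]
= \lnot s \lor \lnot r \lor \lnot s \lor \lnot \lnot q \lor q   [De Morgan]
= \lnot s \lor \lnot r \lor \lnot s \lor q \lor q   [double negation]
= \lnot s \lor \lnot r \lor q   [simplify]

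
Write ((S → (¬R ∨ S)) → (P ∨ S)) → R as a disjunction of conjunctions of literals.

(¬S ∧ ¬P) ∨ R

((S → (¬R ∨ S)) → (P ∨ S)) → R
⇔ ¬((S → (¬R ∨ S)) → (P ∨ S)) ∨ R   [eliminate →]
⇔ ¬(¬(S → (¬R ∨ S)) ∨ P ∨ S) ∨ R   [eliminate →]
⇔ ¬(¬(¬S ∨ ¬R ∨ S) ∨ P ∨ S) ∨ R   [eliminate →]
⇔ (¬¬(¬S ∨ ¬R ∨ S) ∧ ¬P ∧ ¬S) ∨ R   [De Morgan]
⇔ ((¬S ∨ ¬R ∨ S) ∧ ¬P ∧ ¬S) ∨ R   [double negation]
⇔ (¬S ∧ ¬P ∧ ¬S) ∨ (¬R ∧ ¬P ∧ ¬S) ∨ (S ∧ ¬P ∧ ¬S) ∨ R   [distribute ∧ over ∨]
⇔ (¬S ∧ ¬P) ∨ R   [simplify]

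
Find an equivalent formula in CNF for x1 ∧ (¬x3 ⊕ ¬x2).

x1 ∧ (¬x3 ⊕ ¬x2)
= x1 ∧ (¬x3 ∨ ¬x2) ∧ ¬(¬x3 ∧ ¬x2)   (expand ⊕)
= x1 ∧ (¬x3 ∨ ¬x2) ∧ (¬¬x3 ∨ ¬¬x2)   (De Morgan)
= x1 ∧ (¬x3 ∨ ¬x2) ∧ (x3 ∨ ¬¬x2)   (double negation)
= x1 ∧ (¬x3 ∨ ¬x2) ∧ (x3 ∨ x2)   (double negation)

x1 ∧ (¬x3 ∨ ¬x2) ∧ (x3 ∨ x2)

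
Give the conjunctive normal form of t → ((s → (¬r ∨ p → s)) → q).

t → ((s → (¬r ∨ p → s)) → q)
⇔ ¬t ∨ ((s → (¬r ∨ p → s)) → q)   (eliminate →)
⇔ ¬t ∨ ¬(s → (¬r ∨ p → s)) ∨ q   (eliminate →)
⇔ ¬t ∨ ¬(¬s ∨ (¬r ∨ p → s)) ∨ q   (eliminate →)
⇔ ¬t ∨ ¬(¬s ∨ ¬(¬r ∨ p) ∨ s) ∨ q   (eliminate →)
⇔ ¬t ∨ ¬¬s ∧ ¬¬(¬r ∨ p) ∧ ¬s ∨ q   (De Morgan)
⇔ ¬t ∨ s ∧ ¬¬(¬r ∨ p) ∧ ¬s ∨ q   (double negation)
⇔ ¬t ∨ s ∧ (¬r ∨ p) ∧ ¬s ∨ q   (double negation)
⇔ (¬t ∨ s ∨ q) ∧ (¬t ∨ ¬r ∨ p ∨ q) ∧ (¬t ∨ ¬s ∨ q)   (distribute ∨ over ∧)

(¬t ∨ s ∨ q) ∧ (¬t ∨ ¬r ∨ p ∨ q) ∧ (¬t ∨ ¬s ∨ q)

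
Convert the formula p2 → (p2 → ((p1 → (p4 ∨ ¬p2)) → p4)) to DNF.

¬p2 ∨ (p1 ∧ ¬p4 ∧ p2) ∨ p4

p2 → (p2 → ((p1 → (p4 ∨ ¬p2)) → p4))
⇔ ¬p2 ∨ (p2 → ((p1 → (p4 ∨ ¬p2)) → p4))   (eliminate →)
⇔ ¬p2 ∨ ¬p2 ∨ ((p1 → (p4 ∨ ¬p2)) → p4)   (eliminate →)
⇔ ¬p2 ∨ ¬p2 ∨ ¬(p1 → (p4 ∨ ¬p2)) ∨ p4   (eliminate →)
⇔ ¬p2 ∨ ¬p2 ∨ ¬(¬p1 ∨ p4 ∨ ¬p2) ∨ p4   (eliminate →)
⇔ ¬p2 ∨ ¬p2 ∨ (¬¬p1 ∧ ¬p4 ∧ ¬¬p2) ∨ p4   (De Morgan)
⇔ ¬p2 ∨ ¬p2 ∨ (p1 ∧ ¬p4 ∧ ¬¬p2) ∨ p4   (double negation)
⇔ ¬p2 ∨ ¬p2 ∨ (p1 ∧ ¬p4 ∧ p2) ∨ p4   (double negation)
⇔ ¬p2 ∨ (p1 ∧ ¬p4 ∧ p2) ∨ p4   (simplify)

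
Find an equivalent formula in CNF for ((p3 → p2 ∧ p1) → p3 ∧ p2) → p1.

¬p3 ∨ p1

((p3 → p2 ∧ p1) → p3 ∧ p2) → p1
⇔ ¬((p3 → p2 ∧ p1) → p3 ∧ p2) ∨ p1   — eliminate →
⇔ ¬(¬(p3 → p2 ∧ p1) ∨ p3 ∧ p2) ∨ p1   — eliminate →
⇔ ¬(¬(¬p3 ∨ p2 ∧ p1) ∨ p3 ∧ p2) ∨ p1   — eliminate →
⇔ ¬¬(¬p3 ∨ p2 ∧ p1) ∧ ¬(p3 ∧ p2) ∨ p1   — De Morgan
⇔ (¬p3 ∨ p2 ∧ p1) ∧ ¬(p3 ∧ p2) ∨ p1   — double negation
⇔ (¬p3 ∨ p2 ∧ p1) ∧ (¬p3 ∨ ¬p2) ∨ p1   — De Morgan
⇔ (¬p3 ∨ p2 ∨ p1) ∧ (¬p3 ∨ p1 ∨ p1) ∧ (¬p3 ∨ ¬p2 ∨ p1)   — distribute ∨ over ∧
⇔ ¬p3 ∨ p1   — simplify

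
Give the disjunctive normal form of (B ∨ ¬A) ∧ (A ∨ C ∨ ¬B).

(B ∨ ¬A) ∧ (A ∨ C ∨ ¬B)
= (B ∧ A) ∨ (B ∧ C) ∨ (B ∧ ¬B) ∨ (¬A ∧ A) ∨ (¬A ∧ C) ∨ (¬A ∧ ¬B)   [distribute ∧ over ∨]
= (B ∧ A) ∨ (B ∧ C) ∨ (¬A ∧ C) ∨ (¬A ∧ ¬B)   [simplify]

(B ∧ A) ∨ (B ∧ C) ∨ (¬A ∧ C) ∨ (¬A ∧ ¬B)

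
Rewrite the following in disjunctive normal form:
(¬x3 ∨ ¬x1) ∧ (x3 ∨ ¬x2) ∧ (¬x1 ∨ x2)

(¬x1 ∧ x3) ∨ (¬x1 ∧ ¬x2)

(¬x3 ∨ ¬x1) ∧ (x3 ∨ ¬x2) ∧ (¬x1 ∨ x2)
≡ (¬x3 ∧ x3 ∧ ¬x1) ∨ (¬x3 ∧ x3 ∧ x2) ∨ (¬x3 ∧ ¬x2 ∧ ¬x1) ∨ (¬x3 ∧ ¬x2 ∧ x2) ∨ (¬x1 ∧ x3 ∧ ¬x1) ∨ (¬x1 ∧ x3 ∧ x2) ∨ (¬x1 ∧ ¬x2 ∧ ¬x1) ∨ (¬x1 ∧ ¬x2 ∧ x2)   [distribute ∧ over ∨]
≡ (¬x1 ∧ x3) ∨ (¬x1 ∧ ¬x2)   [simplify]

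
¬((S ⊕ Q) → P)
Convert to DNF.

(S ∧ ¬Q ∧ ¬P) ∨ (¬S ∧ Q ∧ ¬P)

¬((S ⊕ Q) → P)
⇔ ¬(¬(S ⊕ Q) ∨ P)   [eliminate →]
⇔ ¬(¬((S ∧ ¬Q) ∨ (¬S ∧ Q)) ∨ P)   [expand ⊕]
⇔ ¬¬((S ∧ ¬Q) ∨ (¬S ∧ Q)) ∧ ¬P   [De Morgan]
⇔ ((S ∧ ¬Q) ∨ (¬S ∧ Q)) ∧ ¬P   [double negation]
⇔ (S ∧ ¬Q ∧ ¬P) ∨ (¬S ∧ Q ∧ ¬P)   [distribute ∧ over ∨]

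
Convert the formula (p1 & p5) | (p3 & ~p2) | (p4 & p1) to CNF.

(p1 | p3) & (p1 | ~p2) & (p5 | p3 | p4) & (p5 | ~p2 | p4)

(p1 & p5) | (p3 & ~p2) | (p4 & p1)
= (p1 | p3 | p4) & (p1 | p3 | p1) & (p1 | ~p2 | p4) & (p1 | ~p2 | p1) & (p5 | p3 | p4) & (p5 | p3 | p1) & (p5 | ~p2 | p4) & (p5 | ~p2 | p1)   [distribute | over &]
= (p1 | p3) & (p1 | ~p2) & (p5 | p3 | p4) & (p5 | ~p2 | p4)   [simplify]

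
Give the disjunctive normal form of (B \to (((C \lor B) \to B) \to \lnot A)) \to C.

(B \land A) \lor C

(B \to (((C \lor B) \to B) \to \lnot A)) \to C
≡ \lnot (B \to (((C \lor B) \to B) \to \lnot A)) \lor C   (eliminate \to)
≡ \lnot (\lnot B \lor (((C \lor B) \to B) \to \lnot A)) \lor C   (eliminate \to)
≡ \lnot (\lnot B \lor \lnot ((C \lor B) \to B) \lor \lnot A) \lor C   (eliminate \to)
≡ \lnot (\lnot B \lor \lnot (\lnot (C \lor B) \lor B) \lor \lnot A) \lor C   (eliminate \to)
≡ (\lnot \lnot B \land \lnot \lnot (\lnot (C \lor B) \lor B) \land \lnot \lnot A) \lor C   (De Morgan)
≡ (B \land \lnot \lnot (\lnot (C \lor B) \lor B) \land \lnot \lnot A) \lor C   (double negation)
≡ (B \land (\lnot (C \lor B) \lor B) \land \lnot \lnot A) \lor C   (double negation)
≡ (B \land ((\lnot C \land \lnot B) \lor B) \land \lnot \lnot A) \lor C   (De Morgan)
≡ (B \land ((\lnot C \land \lnot B) \lor B) \land A) \lor C   (double negation)
≡ (B \land \lnot C \land \lnot B \land A) \lor (B \land B \land A) \lor C   (distribute \land over \lor)
≡ (B \land A) \lor C   (simplify)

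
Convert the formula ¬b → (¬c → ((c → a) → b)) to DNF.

b ∨ c

¬b → (¬c → ((c → a) → b))
= ¬¬b ∨ (¬c → ((c → a) → b))   [eliminate →]
= ¬¬b ∨ ¬¬c ∨ ((c → a) → b)   [eliminate →]
= ¬¬b ∨ ¬¬c ∨ ¬(c → a) ∨ b   [eliminate →]
= ¬¬b ∨ ¬¬c ∨ ¬(¬c ∨ a) ∨ b   [eliminate →]
= b ∨ ¬¬c ∨ ¬(¬c ∨ a) ∨ b   [double negation]
= b ∨ c ∨ ¬(¬c ∨ a) ∨ b   [double negation]
= b ∨ c ∨ (¬¬c ∧ ¬a) ∨ b   [De Morgan]
= b ∨ c ∨ (c ∧ ¬a) ∨ b   [double negation]
= b ∨ c   [simplify]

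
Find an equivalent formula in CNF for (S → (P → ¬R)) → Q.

(S ∨ Q) ∧ (P ∨ Q) ∧ (R ∨ Q)

(S → (P → ¬R)) → Q
≡ ¬(S → (P → ¬R)) ∨ Q   (eliminate →)
≡ ¬(¬S ∨ (P → ¬R)) ∨ Q   (eliminate →)
≡ ¬(¬S ∨ ¬P ∨ ¬R) ∨ Q   (eliminate →)
≡ (¬¬S ∧ ¬¬P ∧ ¬¬R) ∨ Q   (De Morgan)
≡ (S ∧ ¬¬P ∧ ¬¬R) ∨ Q   (double negation)
≡ (S ∧ P ∧ ¬¬R) ∨ Q   (double negation)
≡ (S ∧ P ∧ R) ∨ Q   (double negation)
≡ (S ∨ Q) ∧ (P ∨ Q) ∧ (R ∨ Q)   (distribute ∨ over ∧)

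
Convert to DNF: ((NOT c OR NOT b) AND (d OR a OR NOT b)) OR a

(NOT c AND d) OR NOT b OR a

((NOT c OR NOT b) AND (d OR a OR NOT b)) OR a
≡ (NOT c AND d) OR (NOT c AND a) OR (NOT c AND NOT b) OR (NOT b AND d) OR (NOT b AND a) OR (NOT b AND NOT b) OR a   (distribute AND over OR)
≡ (NOT c AND d) OR NOT b OR a   (simplify)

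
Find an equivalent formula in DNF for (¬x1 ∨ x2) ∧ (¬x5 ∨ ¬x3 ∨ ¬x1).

(¬x1 ∨ x2) ∧ (¬x5 ∨ ¬x3 ∨ ¬x1)
⇔ (¬x1 ∧ ¬x5) ∨ (¬x1 ∧ ¬x3) ∨ (¬x1 ∧ ¬x1) ∨ (x2 ∧ ¬x5) ∨ (x2 ∧ ¬x3) ∨ (x2 ∧ ¬x1)   — distribute ∧ over ∨
⇔ ¬x1 ∨ (x2 ∧ ¬x5) ∨ (x2 ∧ ¬x3)   — simplify

¬x1 ∨ (x2 ∧ ¬x5) ∨ (x2 ∧ ¬x3)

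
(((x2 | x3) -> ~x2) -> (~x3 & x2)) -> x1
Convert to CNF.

(((x2 | x3) -> ~x2) -> (~x3 & x2)) -> x1
≡ ~(((x2 | x3) -> ~x2) -> (~x3 & x2)) | x1   [eliminate ->]
≡ ~(~((x2 | x3) -> ~x2) | (~x3 & x2)) | x1   [eliminate ->]
≡ ~(~(~(x2 | x3) | ~x2) | (~x3 & x2)) | x1   [eliminate ->]
≡ (~~(~(x2 | x3) | ~x2) & ~(~x3 & x2)) | x1   [De Morgan]
≡ ((~(x2 | x3) | ~x2) & ~(~x3 & x2)) | x1   [double negation]
≡ (((~x2 & ~x3) | ~x2) & ~(~x3 & x2)) | x1   [De Morgan]
≡ (((~x2 & ~x3) | ~x2) & (~~x3 | ~x2)) | x1   [De Morgan]
≡ (((~x2 & ~x3) | ~x2) & (x3 | ~x2)) | x1   [double negation]
≡ (~x2 | ~x2 | x1) & (~x3 | ~x2 | x1) & (x3 | ~x2 | x1)   [distribute | over &]
≡ ~x2 | x1   [simplify]

~x2 | x1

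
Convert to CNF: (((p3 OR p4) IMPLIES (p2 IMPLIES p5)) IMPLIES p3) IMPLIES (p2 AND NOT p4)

(((p3 OR p4) IMPLIES (p2 IMPLIES p5)) IMPLIES p3) IMPLIES (p2 AND NOT p4)
≡ NOT (((p3 OR p4) IMPLIES (p2 IMPLIES p5)) IMPLIES p3) OR (p2 AND NOT p4)   (eliminate IMPLIES)
≡ NOT (NOT ((p3 OR p4) IMPLIES (p2 IMPLIES p5)) OR p3) OR (p2 AND NOT p4)   (eliminate IMPLIES)
≡ NOT (NOT (NOT (p3 OR p4) OR (p2 IMPLIES p5)) OR p3) OR (p2 AND NOT p4)   (eliminate IMPLIES)
≡ NOT (NOT (NOT (p3 OR p4) OR NOT p2 OR p5) OR p3) OR (p2 AND NOT p4)   (eliminate IMPLIES)
≡ (NOT NOT (NOT (p3 OR p4) OR NOT p2 OR p5) AND NOT p3) OR (p2 AND NOT p4)   (De Morgan)
≡ ((NOT (p3 OR p4) OR NOT p2 OR p5) AND NOT p3) OR (p2 AND NOT p4)   (double negation)
≡ (((NOT p3 AND NOT p4) OR NOT p2 OR p5) AND NOT p3) OR (p2 AND NOT p4)   (De Morgan)
≡ (NOT p3 OR NOT p2 OR p5 OR p2) AND (NOT p3 OR NOT p2 OR p5 OR NOT p4) AND (NOT p4 OR NOT p2 OR p5 OR p2) AND (NOT p4 OR NOT p2 OR p5 OR NOT p4) AND (NOT p3 OR p2) AND (NOT p3 OR NOT p4)   (distribute OR over AND)
≡ (NOT p4 OR NOT p2 OR p5) AND (NOT p3 OR p2) AND (NOT p3 OR NOT p4)   (simplify)

(NOT p4 OR NOT p2 OR p5) AND (NOT p3 OR p2) AND (NOT p3 OR NOT p4)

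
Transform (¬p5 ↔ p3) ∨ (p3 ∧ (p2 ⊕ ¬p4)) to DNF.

(p5 ∧ ¬p3) ∨ (p3 ∧ ¬p5) ∨ (p3 ∧ p2 ∧ p4) ∨ (p3 ∧ ¬p2 ∧ ¬p4)

(¬p5 ↔ p3) ∨ (p3 ∧ (p2 ⊕ ¬p4))
= ((¬p5 → p3) ∧ (p3 → ¬p5)) ∨ (p3 ∧ (p2 ⊕ ¬p4))   [eliminate ↔]
= ((¬¬p5 ∨ p3) ∧ (p3 → ¬p5)) ∨ (p3 ∧ (p2 ⊕ ¬p4))   [eliminate →]
= ((¬¬p5 ∨ p3) ∧ (¬p3 ∨ ¬p5)) ∨ (p3 ∧ (p2 ⊕ ¬p4))   [eliminate →]
= ((¬¬p5 ∨ p3) ∧ (¬p3 ∨ ¬p5)) ∨ (p3 ∧ ((p2 ∧ ¬¬p4) ∨ (¬p2 ∧ ¬p4)))   [expand ⊕]
= ((p5 ∨ p3) ∧ (¬p3 ∨ ¬p5)) ∨ (p3 ∧ ((p2 ∧ ¬¬p4) ∨ (¬p2 ∧ ¬p4)))   [double negation]
= ((p5 ∨ p3) ∧ (¬p3 ∨ ¬p5)) ∨ (p3 ∧ ((p2 ∧ p4) ∨ (¬p2 ∧ ¬p4)))   [double negation]
= (p5 ∧ ¬p3) ∨ (p5 ∧ ¬p5) ∨ (p3 ∧ ¬p3) ∨ (p3 ∧ ¬p5) ∨ (p3 ∧ p2 ∧ p4) ∨ (p3 ∧ ¬p2 ∧ ¬p4)   [distribute ∧ over ∨]
= (p5 ∧ ¬p3) ∨ (p3 ∧ ¬p5) ∨ (p3 ∧ p2 ∧ p4) ∨ (p3 ∧ ¬p2 ∧ ¬p4)   [simplify]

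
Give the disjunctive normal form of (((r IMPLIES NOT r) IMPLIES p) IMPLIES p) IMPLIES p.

(r AND NOT p) OR p

(((r IMPLIES NOT r) IMPLIES p) IMPLIES p) IMPLIES p
≡ NOT (((r IMPLIES NOT r) IMPLIES p) IMPLIES p) OR p   — eliminate IMPLIES
≡ NOT (NOT ((r IMPLIES NOT r) IMPLIES p) OR p) OR p   — eliminate IMPLIES
≡ NOT (NOT (NOT (r IMPLIES NOT r) OR p) OR p) OR p   — eliminate IMPLIES
≡ NOT (NOT (NOT (NOT r OR NOT r) OR p) OR p) OR p   — eliminate IMPLIES
≡ (NOT NOT (NOT (NOT r OR NOT r) OR p) AND NOT p) OR p   — De Morgan
≡ ((NOT (NOT r OR NOT r) OR p) AND NOT p) OR p   — double negation
≡ (((NOT NOT r AND NOT NOT r) OR p) AND NOT p) OR p   — De Morgan
≡ (((r AND NOT NOT r) OR p) AND NOT p) OR p   — double negation
≡ (((r AND r) OR p) AND NOT p) OR p   — double negation
≡ (r AND r AND NOT p) OR (p AND NOT p) OR p   — distribute AND over OR
≡ (r AND NOT p) OR p   — simplify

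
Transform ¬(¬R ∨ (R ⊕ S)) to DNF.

¬(¬R ∨ (R ⊕ S))
≡ ¬(¬R ∨ (R ∧ ¬S) ∨ (¬R ∧ S))   — expand ⊕
≡ ¬¬R ∧ ¬(R ∧ ¬S) ∧ ¬(¬R ∧ S)   — De Morgan
≡ R ∧ ¬(R ∧ ¬S) ∧ ¬(¬R ∧ S)   — double negation
≡ R ∧ (¬R ∨ ¬¬S) ∧ ¬(¬R ∧ S)   — De Morgan
≡ R ∧ (¬R ∨ S) ∧ ¬(¬R ∧ S)   — double negation
≡ R ∧ (¬R ∨ S) ∧ (¬¬R ∨ ¬S)   — De Morgan
≡ R ∧ (¬R ∨ S) ∧ (R ∨ ¬S)   — double negation
≡ (R ∧ ¬R ∧ R) ∨ (R ∧ ¬R ∧ ¬S) ∨ (R ∧ S ∧ R) ∨ (R ∧ S ∧ ¬S)   — distribute ∧ over ∨
≡ R ∧ S   — simplify

R ∧ S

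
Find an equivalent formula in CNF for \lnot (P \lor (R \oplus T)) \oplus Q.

(\lnot P \lor Q) \land (\lnot R \lor T \lor Q) \land (\lnot T \lor R \lor Q) \land (P \lor R \lor T \lor \lnot Q) \land (P \lor \lnot R \lor \lnot T \lor \lnot Q)

\lnot (P \lor (R \oplus T)) \oplus Q
⇔ (\lnot (P \lor (R \oplus T)) \lor Q) \land \lnot (\lnot (P \lor (R \oplus T)) \land Q)   — expand \oplus
⇔ (\lnot (P \lor ((R \lor T) \land \lnot (R \land T))) \lor Q) \land \lnot (\lnot (P \lor (R \oplus T)) \land Q)   — expand \oplus
⇔ (\lnot (P \lor ((R \lor T) \land \lnot (R \land T))) \lor Q) \land \lnot (\lnot (P \lor ((R \lor T) \land \lnot (R \land T))) \land Q)   — expand \oplus
⇔ ((\lnot P \land \lnot ((R \lor T) \land \lnot (R \land T))) \lor Q) \land \lnot (\lnot (P \lor ((R \lor T) \land \lnot (R \land T))) \land Q)   — De Morgan
⇔ ((\lnot P \land (\lnot (R \lor T) \lor \lnot \lnot (R \land T))) \lor Q) \land \lnot (\lnot (P \lor ((R \lor T) \land \lnot (R \land T))) \land Q)   — De Morgan
⇔ ((\lnot P \land ((\lnot R \land \lnot T) \lor \lnot \lnot (R \land T))) \lor Q) \land \lnot (\lnot (P \lor ((R \lor T) \land \lnot (R \land T))) \land Q)   — De Morgan
⇔ ((\lnot P \land ((\lnot R \land \lnot T) \lor (R \land T))) \lor Q) \land \lnot (\lnot (P \lor ((R \lor T) \land \lnot (R \land T))) \land Q)   — double negation
⇔ ((\lnot P \land ((\lnot R \land \lnot T) \lor (R \land T))) \lor Q) \land (\lnot \lnot (P \lor ((R \lor T) \land \lnot (R \land T))) \lor \lnot Q)   — De Morgan
⇔ ((\lnot P \land ((\lnot R \land \lnot T) \lor (R \land T))) \lor Q) \land (P \lor ((R \lor T) \land \lnot (R \land T)) \lor \lnot Q)   — double negation
⇔ ((\lnot P \land ((\lnot R \land \lnot T) \lor (R \land T))) \lor Q) \land (P \lor ((R \lor T) \land (\lnot R \lor \lnot T)) \lor \lnot Q)   — De Morgan
⇔ (\lnot P \lor Q) \land (\lnot R \lor R \lor Q) \land (\lnot R \lor T \lor Q) \land (\lnot T \lor R \lor Q) \land (\lnot T \lor T \lor Q) \land (P \lor R \lor T \lor \lnot Q) \land (P \lor \lnot R \lor \lnot T \lor \lnot Q)   — distribute \lor over \land
⇔ (\lnot P \lor Q) \land (\lnot R \lor T \lor Q) \land (\lnot T \lor R \lor Q) \land (P \lor R \lor T \lor \lnot Q) \land (P \lor \lnot R \lor \lnot T \lor \lnot Q)   — simplify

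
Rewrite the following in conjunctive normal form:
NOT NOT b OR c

b OR c

NOT NOT b OR c
≡ b OR c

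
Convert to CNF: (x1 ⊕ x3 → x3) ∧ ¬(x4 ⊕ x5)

(x1 ⊕ x3 → x3) ∧ ¬(x4 ⊕ x5)
≡ (¬(x1 ⊕ x3) ∨ x3) ∧ ¬(x4 ⊕ x5)   (eliminate →)
≡ (¬((x1 ∨ x3) ∧ ¬(x1 ∧ x3)) ∨ x3) ∧ ¬(x4 ⊕ x5)   (expand ⊕)
≡ (¬((x1 ∨ x3) ∧ ¬(x1 ∧ x3)) ∨ x3) ∧ ¬((x4 ∨ x5) ∧ ¬(x4 ∧ x5))   (expand ⊕)
≡ (¬(x1 ∨ x3) ∨ ¬¬(x1 ∧ x3) ∨ x3) ∧ ¬((x4 ∨ x5) ∧ ¬(x4 ∧ x5))   (De Morgan)
≡ (¬x1 ∧ ¬x3 ∨ ¬¬(x1 ∧ x3) ∨ x3) ∧ ¬((x4 ∨ x5) ∧ ¬(x4 ∧ x5))   (De Morgan)
≡ (¬x1 ∧ ¬x3 ∨ x1 ∧ x3 ∨ x3) ∧ ¬((x4 ∨ x5) ∧ ¬(x4 ∧ x5))   (double negation)
≡ (¬x1 ∧ ¬x3 ∨ x1 ∧ x3 ∨ x3) ∧ (¬(x4 ∨ x5) ∨ ¬¬(x4 ∧ x5))   (De Morgan)
≡ (¬x1 ∧ ¬x3 ∨ x1 ∧ x3 ∨ x3) ∧ (¬x4 ∧ ¬x5 ∨ ¬¬(x4 ∧ x5))   (De Morgan)
≡ (¬x1 ∧ ¬x3 ∨ x1 ∧ x3 ∨ x3) ∧ (¬x4 ∧ ¬x5 ∨ x4 ∧ x5)   (double negation)
≡ (¬x1 ∨ x1 ∨ x3) ∧ (¬x1 ∨ x3 ∨ x3) ∧ (¬x3 ∨ x1 ∨ x3) ∧ (¬x3 ∨ x3 ∨ x3) ∧ (¬x4 ∨ x4) ∧ (¬x4 ∨ x5) ∧ (¬x5 ∨ x4) ∧ (¬x5 ∨ x5)   (distribute ∨ over ∧)
≡ (¬x1 ∨ x3) ∧ (¬x4 ∨ x5) ∧ (¬x5 ∨ x4)   (simplify)

(¬x1 ∨ x3) ∧ (¬x4 ∨ x5) ∧ (¬x5 ∨ x4)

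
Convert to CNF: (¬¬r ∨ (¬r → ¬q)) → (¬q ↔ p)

(¬¬r ∨ (¬r → ¬q)) → (¬q ↔ p)
⇔ ¬(¬¬r ∨ (¬r → ¬q)) ∨ (¬q ↔ p)
⇔ ¬(¬¬r ∨ ¬¬r ∨ ¬q) ∨ (¬q ↔ p)
⇔ ¬(¬¬r ∨ ¬¬r ∨ ¬q) ∨ ((¬q → p) ∧ (p → ¬q))
⇔ ¬(¬¬r ∨ ¬¬r ∨ ¬q) ∨ ((¬¬q ∨ p) ∧ (p → ¬q))
⇔ ¬(¬¬r ∨ ¬¬r ∨ ¬q) ∨ ((¬¬q ∨ p) ∧ (¬p ∨ ¬q))
⇔ (¬¬¬r ∧ ¬¬¬r ∧ ¬¬q) ∨ ((¬¬q ∨ p) ∧ (¬p ∨ ¬q))
⇔ (¬r ∧ ¬¬¬r ∧ ¬¬q) ∨ ((¬¬q ∨ p) ∧ (¬p ∨ ¬q))
⇔ (¬r ∧ ¬r ∧ ¬¬q) ∨ ((¬¬q ∨ p) ∧ (¬p ∨ ¬q))
⇔ (¬r ∧ ¬r ∧ q) ∨ ((¬¬q ∨ p) ∧ (¬p ∨ ¬q))
⇔ (¬r ∧ ¬r ∧ q) ∨ ((q ∨ p) ∧ (¬p ∨ ¬q))
⇔ (¬r ∨ q ∨ p) ∧ (¬r ∨ ¬p ∨ ¬q) ∧ (¬r ∨ q ∨ p) ∧ (¬r ∨ ¬p ∨ ¬q) ∧ (q ∨ q ∨ p) ∧ (q ∨ ¬p ∨ ¬q)
⇔ (¬r ∨ ¬p ∨ ¬q) ∧ (q ∨ p)

(¬r ∨ ¬p ∨ ¬q) ∧ (q ∨ p)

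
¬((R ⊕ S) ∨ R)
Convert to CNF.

(¬S ∨ R) ∧ ¬R

¬((R ⊕ S) ∨ R)
≡ ¬(((R ∨ S) ∧ ¬(R ∧ S)) ∨ R)
≡ ¬((R ∨ S) ∧ ¬(R ∧ S)) ∧ ¬R
≡ (¬(R ∨ S) ∨ ¬¬(R ∧ S)) ∧ ¬R
≡ ((¬R ∧ ¬S) ∨ ¬¬(R ∧ S)) ∧ ¬R
≡ ((¬R ∧ ¬S) ∨ (R ∧ S)) ∧ ¬R
≡ (¬R ∨ R) ∧ (¬R ∨ S) ∧ (¬S ∨ R) ∧ (¬S ∨ S) ∧ ¬R
≡ (¬S ∨ R) ∧ ¬R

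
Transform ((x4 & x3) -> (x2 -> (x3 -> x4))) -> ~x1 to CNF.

((x4 & x3) -> (x2 -> (x3 -> x4))) -> ~x1
≡ ~((x4 & x3) -> (x2 -> (x3 -> x4))) | ~x1   [eliminate ->]
≡ ~(~(x4 & x3) | (x2 -> (x3 -> x4))) | ~x1   [eliminate ->]
≡ ~(~(x4 & x3) | ~x2 | (x3 -> x4)) | ~x1   [eliminate ->]
≡ ~(~(x4 & x3) | ~x2 | ~x3 | x4) | ~x1   [eliminate ->]
≡ (~~(x4 & x3) & ~~x2 & ~~x3 & ~x4) | ~x1   [De Morgan]
≡ (x4 & x3 & ~~x2 & ~~x3 & ~x4) | ~x1   [double negation]
≡ (x4 & x3 & x2 & ~~x3 & ~x4) | ~x1   [double negation]
≡ (x4 & x3 & x2 & x3 & ~x4) | ~x1   [double negation]
≡ (x4 | ~x1) & (x3 | ~x1) & (x2 | ~x1) & (x3 | ~x1) & (~x4 | ~x1)   [distribute | over &]
≡ (x4 | ~x1) & (x3 | ~x1) & (x2 | ~x1) & (~x4 | ~x1)   [simplify]

(x4 | ~x1) & (x3 | ~x1) & (x2 | ~x1) & (~x4 | ~x1)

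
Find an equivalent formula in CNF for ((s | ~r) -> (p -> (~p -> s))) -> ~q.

(s | ~r | ~q) & (p | ~q) & (~p | ~q) & (~s | ~q)

((s | ~r) -> (p -> (~p -> s))) -> ~q
= ~((s | ~r) -> (p -> (~p -> s))) | ~q   — eliminate ->
= ~(~(s | ~r) | (p -> (~p -> s))) | ~q   — eliminate ->
= ~(~(s | ~r) | ~p | (~p -> s)) | ~q   — eliminate ->
= ~(~(s | ~r) | ~p | ~~p | s) | ~q   — eliminate ->
= (~~(s | ~r) & ~~p & ~~~p & ~s) | ~q   — De Morgan
= ((s | ~r) & ~~p & ~~~p & ~s) | ~q   — double negation
= ((s | ~r) & p & ~~~p & ~s) | ~q   — double negation
= ((s | ~r) & p & ~p & ~s) | ~q   — double negation
= (s | ~r | ~q) & (p | ~q) & (~p | ~q) & (~s | ~q)   — distribute | over &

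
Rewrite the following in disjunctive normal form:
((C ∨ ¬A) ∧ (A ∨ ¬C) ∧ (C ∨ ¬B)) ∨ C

(¬A ∧ ¬C ∧ ¬B) ∨ C

((C ∨ ¬A) ∧ (A ∨ ¬C) ∧ (C ∨ ¬B)) ∨ C
≡ (C ∧ A ∧ C) ∨ (C ∧ A ∧ ¬B) ∨ (C ∧ ¬C ∧ C) ∨ (C ∧ ¬C ∧ ¬B) ∨ (¬A ∧ A ∧ C) ∨ (¬A ∧ A ∧ ¬B) ∨ (¬A ∧ ¬C ∧ C) ∨ (¬A ∧ ¬C ∧ ¬B) ∨ C   [distribute ∧ over ∨]
≡ (¬A ∧ ¬C ∧ ¬B) ∨ C   [simplify]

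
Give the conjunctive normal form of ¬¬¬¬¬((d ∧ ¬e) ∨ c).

¬¬¬¬¬((d ∧ ¬e) ∨ c)
= ¬¬¬((d ∧ ¬e) ∨ c)   [double negation]
= ¬((d ∧ ¬e) ∨ c)   [double negation]
= ¬(d ∧ ¬e) ∧ ¬c   [De Morgan]
= (¬d ∨ ¬¬e) ∧ ¬c   [De Morgan]
= (¬d ∨ e) ∧ ¬c   [double negation]

(¬d ∨ e) ∧ ¬c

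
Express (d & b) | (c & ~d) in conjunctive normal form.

(d | c) & (b | c) & (b | ~d)

(d & b) | (c & ~d)
= (d | c) & (d | ~d) & (b | c) & (b | ~d)   (distribute | over &)
= (d | c) & (b | c) & (b | ~d)   (simplify)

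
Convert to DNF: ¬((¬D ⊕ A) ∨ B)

¬((¬D ⊕ A) ∨ B)
≡ ¬((¬D ∧ ¬A) ∨ (¬¬D ∧ A) ∨ B)   (expand ⊕)
≡ ¬(¬D ∧ ¬A) ∧ ¬(¬¬D ∧ A) ∧ ¬B   (De Morgan)
≡ (¬¬D ∨ ¬¬A) ∧ ¬(¬¬D ∧ A) ∧ ¬B   (De Morgan)
≡ (D ∨ ¬¬A) ∧ ¬(¬¬D ∧ A) ∧ ¬B   (double negation)
≡ (D ∨ A) ∧ ¬(¬¬D ∧ A) ∧ ¬B   (double negation)
≡ (D ∨ A) ∧ (¬¬¬D ∨ ¬A) ∧ ¬B   (De Morgan)
≡ (D ∨ A) ∧ (¬D ∨ ¬A) ∧ ¬B   (double negation)
≡ (D ∧ ¬D ∧ ¬B) ∨ (D ∧ ¬A ∧ ¬B) ∨ (A ∧ ¬D ∧ ¬B) ∨ (A ∧ ¬A ∧ ¬B)   (distribute ∧ over ∨)
≡ (D ∧ ¬A ∧ ¬B) ∨ (A ∧ ¬D ∧ ¬B)   (simplify)

(D ∧ ¬A ∧ ¬B) ∨ (A ∧ ¬D ∧ ¬B)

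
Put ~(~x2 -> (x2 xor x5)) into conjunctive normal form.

~x2 & (~x5 | x2)

~(~x2 -> (x2 xor x5))
⇔ ~(~~x2 | (x2 xor x5))   — eliminate ->
⇔ ~(~~x2 | ((x2 | x5) & ~(x2 & x5)))   — expand xor
⇔ ~~~x2 & ~((x2 | x5) & ~(x2 & x5))   — De Morgan
⇔ ~x2 & ~((x2 | x5) & ~(x2 & x5))   — double negation
⇔ ~x2 & (~(x2 | x5) | ~~(x2 & x5))   — De Morgan
⇔ ~x2 & ((~x2 & ~x5) | ~~(x2 & x5))   — De Morgan
⇔ ~x2 & ((~x2 & ~x5) | (x2 & x5))   — double negation
⇔ ~x2 & (~x2 | x2) & (~x2 | x5) & (~x5 | x2) & (~x5 | x5)   — distribute | over &
⇔ ~x2 & (~x5 | x2)   — simplify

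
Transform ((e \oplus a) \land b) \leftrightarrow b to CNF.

((e \oplus a) \land b) \leftrightarrow b
≡ (((e \oplus a) \land b) \to b) \land (b \to ((e \oplus a) \land b))   (eliminate \leftrightarrow)
≡ (\lnot ((e \oplus a) \land b) \lor b) \land (b \to ((e \oplus a) \land b))   (eliminate \to)
≡ (\lnot ((e \lor a) \land \lnot (e \land a) \land b) \lor b) \land (b \to ((e \oplus a) \land b))   (expand \oplus)
≡ (\lnot ((e \lor a) \land \lnot (e \land a) \land b) \lor b) \land (\lnot b \lor ((e \oplus a) \land b))   (eliminate \to)
≡ (\lnot ((e \lor a) \land \lnot (e \land a) \land b) \lor b) \land (\lnot b \lor ((e \lor a) \land \lnot (e \land a) \land b))   (expand \oplus)
≡ (\lnot (e \lor a) \lor \lnot \lnot (e \land a) \lor \lnot b \lor b) \land (\lnot b \lor ((e \lor a) \land \lnot (e \land a) \land b))   (De Morgan)
≡ ((\lnot e \land \lnot a) \lor \lnot \lnot (e \land a) \lor \lnot b \lor b) \land (\lnot b \lor ((e \lor a) \land \lnot (e \land a) \land b))   (De Morgan)
≡ ((\lnot e \land \lnot a) \lor (e \land a) \lor \lnot b \lor b) \land (\lnot b \lor ((e \lor a) \land \lnot (e \land a) \land b))   (double negation)
≡ ((\lnot e \land \lnot a) \lor (e \land a) \lor \lnot b \lor b) \land (\lnot b \lor ((e \lor a) \land (\lnot e \lor \lnot a) \land b))   (De Morgan)
≡ (\lnot e \lor e \lor \lnot b \lor b) \land (\lnot e \lor a \lor \lnot b \lor b) \land (\lnot a \lor e \lor \lnot b \lor b) \land (\lnot a \lor a \lor \lnot b \lor b) \land (\lnot b \lor e \lor a) \land (\lnot b \lor \lnot e \lor \lnot a) \land (\lnot b \lor b)   (distribute \lor over \land)
≡ (\lnot b \lor e \lor a) \land (\lnot b \lor \lnot e \lor \lnot a)   (simplify)

(\lnot b \lor e \lor a) \land (\lnot b \lor \lnot e \lor \lnot a)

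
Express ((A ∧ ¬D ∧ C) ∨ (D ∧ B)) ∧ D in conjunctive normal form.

((A ∧ ¬D ∧ C) ∨ (D ∧ B)) ∧ D
≡ (A ∨ D) ∧ (A ∨ B) ∧ (¬D ∨ D) ∧ (¬D ∨ B) ∧ (C ∨ D) ∧ (C ∨ B) ∧ D   [distribute ∨ over ∧]
≡ (A ∨ B) ∧ (¬D ∨ B) ∧ (C ∨ B) ∧ D   [simplify]

(A ∨ B) ∧ (¬D ∨ B) ∧ (C ∨ B) ∧ D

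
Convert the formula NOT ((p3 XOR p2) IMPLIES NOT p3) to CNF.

NOT ((p3 XOR p2) IMPLIES NOT p3)
≡ NOT (NOT (p3 XOR p2) OR NOT p3)   [eliminate IMPLIES]
≡ NOT (NOT ((p3 OR p2) AND NOT (p3 AND p2)) OR NOT p3)   [expand XOR]
≡ NOT NOT ((p3 OR p2) AND NOT (p3 AND p2)) AND NOT NOT p3   [De Morgan]
≡ (p3 OR p2) AND NOT (p3 AND p2) AND NOT NOT p3   [double negation]
≡ (p3 OR p2) AND (NOT p3 OR NOT p2) AND NOT NOT p3   [De Morgan]
≡ (p3 OR p2) AND (NOT p3 OR NOT p2) AND p3   [double negation]
≡ (NOT p3 OR NOT p2) AND p3   [simplify]

(NOT p3 OR NOT p2) AND p3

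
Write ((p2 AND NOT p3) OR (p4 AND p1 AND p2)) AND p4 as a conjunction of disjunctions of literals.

p2 AND (NOT p3 OR p1) AND p4

((p2 AND NOT p3) OR (p4 AND p1 AND p2)) AND p4
≡ (p2 OR p4) AND (p2 OR p1) AND (p2 OR p2) AND (NOT p3 OR p4) AND (NOT p3 OR p1) AND (NOT p3 OR p2) AND p4   [distribute OR over AND]
≡ p2 AND (NOT p3 OR p1) AND p4   [simplify]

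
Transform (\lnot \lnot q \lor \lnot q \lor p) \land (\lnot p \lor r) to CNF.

(\lnot \lnot q \lor \lnot q \lor p) \land (\lnot p \lor r)
⇔ (q \lor \lnot q \lor p) \land (\lnot p \lor r)
⇔ \lnot p \lor r

\lnot p \lor r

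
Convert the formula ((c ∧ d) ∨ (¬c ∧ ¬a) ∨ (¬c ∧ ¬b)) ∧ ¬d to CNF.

((c ∧ d) ∨ (¬c ∧ ¬a) ∨ (¬c ∧ ¬b)) ∧ ¬d
≡ (c ∨ ¬c ∨ ¬c) ∧ (c ∨ ¬c ∨ ¬b) ∧ (c ∨ ¬a ∨ ¬c) ∧ (c ∨ ¬a ∨ ¬b) ∧ (d ∨ ¬c ∨ ¬c) ∧ (d ∨ ¬c ∨ ¬b) ∧ (d ∨ ¬a ∨ ¬c) ∧ (d ∨ ¬a ∨ ¬b) ∧ ¬d   — distribute ∨ over ∧
≡ (c ∨ ¬a ∨ ¬b) ∧ (d ∨ ¬c) ∧ (d ∨ ¬a ∨ ¬b) ∧ ¬d   — simplify

(c ∨ ¬a ∨ ¬b) ∧ (d ∨ ¬c) ∧ (d ∨ ¬a ∨ ¬b) ∧ ¬d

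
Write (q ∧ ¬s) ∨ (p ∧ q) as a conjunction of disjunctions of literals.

q ∧ (¬s ∨ p)

(q ∧ ¬s) ∨ (p ∧ q)
⇔ (q ∨ p) ∧ (q ∨ q) ∧ (¬s ∨ p) ∧ (¬s ∨ q)   [distribute ∨ over ∧]
⇔ q ∧ (¬s ∨ p)   [simplify]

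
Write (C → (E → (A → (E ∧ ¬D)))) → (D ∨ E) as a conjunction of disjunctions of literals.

E ∨ D

(C → (E → (A → (E ∧ ¬D)))) → (D ∨ E)
≡ ¬(C → (E → (A → (E ∧ ¬D)))) ∨ D ∨ E
≡ ¬(¬C ∨ (E → (A → (E ∧ ¬D)))) ∨ D ∨ E
≡ ¬(¬C ∨ ¬E ∨ (A → (E ∧ ¬D))) ∨ D ∨ E
≡ ¬(¬C ∨ ¬E ∨ ¬A ∨ (E ∧ ¬D)) ∨ D ∨ E
≡ (¬¬C ∧ ¬¬E ∧ ¬¬A ∧ ¬(E ∧ ¬D)) ∨ D ∨ E
≡ (C ∧ ¬¬E ∧ ¬¬A ∧ ¬(E ∧ ¬D)) ∨ D ∨ E
≡ (C ∧ E ∧ ¬¬A ∧ ¬(E ∧ ¬D)) ∨ D ∨ E
≡ (C ∧ E ∧ A ∧ ¬(E ∧ ¬D)) ∨ D ∨ E
≡ (C ∧ E ∧ A ∧ (¬E ∨ ¬¬D)) ∨ D ∨ E
≡ (C ∧ E ∧ A ∧ (¬E ∨ D)) ∨ D ∨ E
≡ (C ∨ D ∨ E) ∧ (E ∨ D ∨ E) ∧ (A ∨ D ∨ E) ∧ (¬E ∨ D ∨ D ∨ E)
≡ E ∨ D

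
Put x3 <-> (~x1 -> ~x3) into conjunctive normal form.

x3 <-> (~x1 -> ~x3)
⇔ (x3 -> (~x1 -> ~x3)) & ((~x1 -> ~x3) -> x3)   [eliminate <->]
⇔ (~x3 | (~x1 -> ~x3)) & ((~x1 -> ~x3) -> x3)   [eliminate ->]
⇔ (~x3 | ~~x1 | ~x3) & ((~x1 -> ~x3) -> x3)   [eliminate ->]
⇔ (~x3 | ~~x1 | ~x3) & (~(~x1 -> ~x3) | x3)   [eliminate ->]
⇔ (~x3 | ~~x1 | ~x3) & (~(~~x1 | ~x3) | x3)   [eliminate ->]
⇔ (~x3 | x1 | ~x3) & (~(~~x1 | ~x3) | x3)   [double negation]
⇔ (~x3 | x1 | ~x3) & ((~~~x1 & ~~x3) | x3)   [De Morgan]
⇔ (~x3 | x1 | ~x3) & ((~x1 & ~~x3) | x3)   [double negation]
⇔ (~x3 | x1 | ~x3) & ((~x1 & x3) | x3)   [double negation]
⇔ (~x3 | x1 | ~x3) & (~x1 | x3) & (x3 | x3)   [distribute | over &]
⇔ (~x3 | x1) & x3   [simplify]

(~x3 | x1) & x3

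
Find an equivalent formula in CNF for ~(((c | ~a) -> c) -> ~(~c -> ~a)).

(a | c) & (c | ~a)

~(((c | ~a) -> c) -> ~(~c -> ~a))
= ~(~((c | ~a) -> c) | ~(~c -> ~a))   [eliminate ->]
= ~(~(~(c | ~a) | c) | ~(~c -> ~a))   [eliminate ->]
= ~(~(~(c | ~a) | c) | ~(~~c | ~a))   [eliminate ->]
= ~~(~(c | ~a) | c) & ~~(~~c | ~a)   [De Morgan]
= (~(c | ~a) | c) & ~~(~~c | ~a)   [double negation]
= ((~c & ~~a) | c) & ~~(~~c | ~a)   [De Morgan]
= ((~c & a) | c) & ~~(~~c | ~a)   [double negation]
= ((~c & a) | c) & (~~c | ~a)   [double negation]
= ((~c & a) | c) & (c | ~a)   [double negation]
= (~c | c) & (a | c) & (c | ~a)   [distribute | over &]
= (a | c) & (c | ~a)   [simplify]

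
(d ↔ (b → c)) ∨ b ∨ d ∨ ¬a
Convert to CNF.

b ∨ d ∨ ¬a

(d ↔ (b → c)) ∨ b ∨ d ∨ ¬a
⇔ ((d → (b → c)) ∧ ((b → c) → d)) ∨ b ∨ d ∨ ¬a
⇔ ((¬d ∨ (b → c)) ∧ ((b → c) → d)) ∨ b ∨ d ∨ ¬a
⇔ ((¬d ∨ ¬b ∨ c) ∧ ((b → c) → d)) ∨ b ∨ d ∨ ¬a
⇔ ((¬d ∨ ¬b ∨ c) ∧ (¬(b → c) ∨ d)) ∨ b ∨ d ∨ ¬a
⇔ ((¬d ∨ ¬b ∨ c) ∧ (¬(¬b ∨ c) ∨ d)) ∨ b ∨ d ∨ ¬a
⇔ ((¬d ∨ ¬b ∨ c) ∧ ((¬¬b ∧ ¬c) ∨ d)) ∨ b ∨ d ∨ ¬a
⇔ ((¬d ∨ ¬b ∨ c) ∧ ((b ∧ ¬c) ∨ d)) ∨ b ∨ d ∨ ¬a
⇔ (¬d ∨ ¬b ∨ c ∨ b ∨ d ∨ ¬a) ∧ (b ∨ d ∨ b ∨ d ∨ ¬a) ∧ (¬c ∨ d ∨ b ∨ d ∨ ¬a)
⇔ b ∨ d ∨ ¬a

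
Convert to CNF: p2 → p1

p2 → p1
≡ ¬p2 ∨ p1   [eliminate →]

¬p2 ∨ p1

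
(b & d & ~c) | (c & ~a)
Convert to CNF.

(b | c) & (b | ~a) & (d | c) & (d | ~a) & (~c | ~a)

(b & d & ~c) | (c & ~a)
= (b | c) & (b | ~a) & (d | c) & (d | ~a) & (~c | c) & (~c | ~a)   [distribute | over &]
= (b | c) & (b | ~a) & (d | c) & (d | ~a) & (~c | ~a)   [simplify]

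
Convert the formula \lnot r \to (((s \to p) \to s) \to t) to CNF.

\lnot r \to (((s \to p) \to s) \to t)
≡ \lnot \lnot r \lor (((s \to p) \to s) \to t)   [eliminate \to]
≡ \lnot \lnot r \lor \lnot ((s \to p) \to s) \lor t   [eliminate \to]
≡ \lnot \lnot r \lor \lnot (\lnot (s \to p) \lor s) \lor t   [eliminate \to]
≡ \lnot \lnot r \lor \lnot (\lnot (\lnot s \lor p) \lor s) \lor t   [eliminate \to]
≡ r \lor \lnot (\lnot (\lnot s \lor p) \lor s) \lor t   [double negation]
≡ r \lor (\lnot \lnot (\lnot s \lor p) \land \lnot s) \lor t   [De Morgan]
≡ r \lor ((\lnot s \lor p) \land \lnot s) \lor t   [double negation]
≡ (r \lor \lnot s \lor p \lor t) \land (r \lor \lnot s \lor t)   [distribute \lor over \land]
≡ r \lor \lnot s \lor t   [simplify]

r \lor \lnot s \lor t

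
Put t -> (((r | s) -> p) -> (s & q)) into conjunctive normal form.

(~t | r | s) & (~t | ~p | s) & (~t | ~p | q)

t -> (((r | s) -> p) -> (s & q))
≡ ~t | (((r | s) -> p) -> (s & q))
≡ ~t | ~((r | s) -> p) | (s & q)
≡ ~t | ~(~(r | s) | p) | (s & q)
≡ ~t | (~~(r | s) & ~p) | (s & q)
≡ ~t | ((r | s) & ~p) | (s & q)
≡ (~t | r | s | s) & (~t | r | s | q) & (~t | ~p | s) & (~t | ~p | q)
≡ (~t | r | s) & (~t | ~p | s) & (~t | ~p | q)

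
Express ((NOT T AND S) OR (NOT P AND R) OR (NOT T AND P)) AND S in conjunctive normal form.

((NOT T AND S) OR (NOT P AND R) OR (NOT T AND P)) AND S
≡ (NOT T OR NOT P OR NOT T) AND (NOT T OR NOT P OR P) AND (NOT T OR R OR NOT T) AND (NOT T OR R OR P) AND (S OR NOT P OR NOT T) AND (S OR NOT P OR P) AND (S OR R OR NOT T) AND (S OR R OR P) AND S
≡ (NOT T OR NOT P) AND (NOT T OR R) AND S

(NOT T OR NOT P) AND (NOT T OR R) AND S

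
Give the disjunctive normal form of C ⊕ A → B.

C ⊕ A → B
= ¬(C ⊕ A) ∨ B   [eliminate →]
= ¬(C ∧ ¬A ∨ ¬C ∧ A) ∨ B   [expand ⊕]
= ¬(C ∧ ¬A) ∧ ¬(¬C ∧ A) ∨ B   [De Morgan]
= (¬C ∨ ¬¬A) ∧ ¬(¬C ∧ A) ∨ B   [De Morgan]
= (¬C ∨ A) ∧ ¬(¬C ∧ A) ∨ B   [double negation]
= (¬C ∨ A) ∧ (¬¬C ∨ ¬A) ∨ B   [De Morgan]
= (¬C ∨ A) ∧ (C ∨ ¬A) ∨ B   [double negation]
= ¬C ∧ C ∨ ¬C ∧ ¬A ∨ A ∧ C ∨ A ∧ ¬A ∨ B   [distribute ∧ over ∨]
= ¬C ∧ ¬A ∨ A ∧ C ∨ B   [simplify]

¬C ∧ ¬A ∨ A ∧ C ∨ B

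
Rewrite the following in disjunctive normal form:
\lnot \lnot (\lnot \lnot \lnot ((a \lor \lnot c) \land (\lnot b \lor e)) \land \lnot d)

(\lnot a \land c \land \lnot d) \lor (b \land \lnot e \land \lnot d)

\lnot \lnot (\lnot \lnot \lnot ((a \lor \lnot c) \land (\lnot b \lor e)) \land \lnot d)
= \lnot \lnot \lnot ((a \lor \lnot c) \land (\lnot b \lor e)) \land \lnot d   [double negation]
= \lnot ((a \lor \lnot c) \land (\lnot b \lor e)) \land \lnot d   [double negation]
= (\lnot (a \lor \lnot c) \lor \lnot (\lnot b \lor e)) \land \lnot d   [De Morgan]
= ((\lnot a \land \lnot \lnot c) \lor \lnot (\lnot b \lor e)) \land \lnot d   [De Morgan]
= ((\lnot a \land c) \lor \lnot (\lnot b \lor e)) \land \lnot d   [double negation]
= ((\lnot a \land c) \lor (\lnot \lnot b \land \lnot e)) \land \lnot d   [De Morgan]
= ((\lnot a \land c) \lor (b \land \lnot e)) \land \lnot d   [double negation]
= (\lnot a \land c \land \lnot d) \lor (b \land \lnot e \land \lnot d)   [distribute \land over \lor]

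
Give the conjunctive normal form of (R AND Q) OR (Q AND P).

(R AND Q) OR (Q AND P)
≡ (R OR Q) AND (R OR P) AND (Q OR Q) AND (Q OR P)
≡ (R OR P) AND Q

(R OR P) AND Q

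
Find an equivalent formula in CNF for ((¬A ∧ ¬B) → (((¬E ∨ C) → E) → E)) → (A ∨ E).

E ∨ A

((¬A ∧ ¬B) → (((¬E ∨ C) → E) → E)) → (A ∨ E)
≡ ¬((¬A ∧ ¬B) → (((¬E ∨ C) → E) → E)) ∨ A ∨ E   (eliminate →)
≡ ¬(¬(¬A ∧ ¬B) ∨ (((¬E ∨ C) → E) → E)) ∨ A ∨ E   (eliminate →)
≡ ¬(¬(¬A ∧ ¬B) ∨ ¬((¬E ∨ C) → E) ∨ E) ∨ A ∨ E   (eliminate →)
≡ ¬(¬(¬A ∧ ¬B) ∨ ¬(¬(¬E ∨ C) ∨ E) ∨ E) ∨ A ∨ E   (eliminate →)
≡ (¬¬(¬A ∧ ¬B) ∧ ¬¬(¬(¬E ∨ C) ∨ E) ∧ ¬E) ∨ A ∨ E   (De Morgan)
≡ (¬A ∧ ¬B ∧ ¬¬(¬(¬E ∨ C) ∨ E) ∧ ¬E) ∨ A ∨ E   (double negation)
≡ (¬A ∧ ¬B ∧ (¬(¬E ∨ C) ∨ E) ∧ ¬E) ∨ A ∨ E   (double negation)
≡ (¬A ∧ ¬B ∧ ((¬¬E ∧ ¬C) ∨ E) ∧ ¬E) ∨ A ∨ E   (De Morgan)
≡ (¬A ∧ ¬B ∧ ((E ∧ ¬C) ∨ E) ∧ ¬E) ∨ A ∨ E   (double negation)
≡ (¬A ∨ A ∨ E) ∧ (¬B ∨ A ∨ E) ∧ (E ∨ E ∨ A ∨ E) ∧ (¬C ∨ E ∨ A ∨ E) ∧ (¬E ∨ A ∨ E)   (distribute ∨ over ∧)
≡ E ∨ A   (simplify)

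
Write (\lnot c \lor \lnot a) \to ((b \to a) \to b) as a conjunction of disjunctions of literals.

(c \lor b) \land (a \lor b)

(\lnot c \lor \lnot a) \to ((b \to a) \to b)
≡ \lnot (\lnot c \lor \lnot a) \lor ((b \to a) \to b)   — eliminate \to
≡ \lnot (\lnot c \lor \lnot a) \lor \lnot (b \to a) \lor b   — eliminate \to
≡ \lnot (\lnot c \lor \lnot a) \lor \lnot (\lnot b \lor a) \lor b   — eliminate \to
≡ (\lnot \lnot c \land \lnot \lnot a) \lor \lnot (\lnot b \lor a) \lor b   — De Morgan
≡ (c \land \lnot \lnot a) \lor \lnot (\lnot b \lor a) \lor b   — double negation
≡ (c \land a) \lor \lnot (\lnot b \lor a) \lor b   — double negation
≡ (c \land a) \lor (\lnot \lnot b \land \lnot a) \lor b   — De Morgan
≡ (c \land a) \lor (b \land \lnot a) \lor b   — double negation
≡ (c \lor b \lor b) \land (c \lor \lnot a \lor b) \land (a \lor b \lor b) \land (a \lor \lnot a \lor b)   — distribute \lor over \land
≡ (c \lor b) \land (a \lor b)   — simplify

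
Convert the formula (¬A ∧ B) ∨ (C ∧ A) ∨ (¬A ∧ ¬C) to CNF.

(¬A ∨ C) ∧ (B ∨ A ∨ ¬C)

(¬A ∧ B) ∨ (C ∧ A) ∨ (¬A ∧ ¬C)
= (¬A ∨ C ∨ ¬A) ∧ (¬A ∨ C ∨ ¬C) ∧ (¬A ∨ A ∨ ¬A) ∧ (¬A ∨ A ∨ ¬C) ∧ (B ∨ C ∨ ¬A) ∧ (B ∨ C ∨ ¬C) ∧ (B ∨ A ∨ ¬A) ∧ (B ∨ A ∨ ¬C)   [distribute ∨ over ∧]
= (¬A ∨ C) ∧ (B ∨ A ∨ ¬C)   [simplify]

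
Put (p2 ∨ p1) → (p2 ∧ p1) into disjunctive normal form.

(p2 ∨ p1) → (p2 ∧ p1)
= ¬(p2 ∨ p1) ∨ (p2 ∧ p1)
= (¬p2 ∧ ¬p1) ∨ (p2 ∧ p1)

(¬p2 ∧ ¬p1) ∨ (p2 ∧ p1)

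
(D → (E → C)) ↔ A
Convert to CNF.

(D → (E → C)) ↔ A
= ((D → (E → C)) → A) ∧ (A → (D → (E → C)))   [eliminate ↔]
= (¬(D → (E → C)) ∨ A) ∧ (A → (D → (E → C)))   [eliminate →]
= (¬(¬D ∨ (E → C)) ∨ A) ∧ (A → (D → (E → C)))   [eliminate →]
= (¬(¬D ∨ ¬E ∨ C) ∨ A) ∧ (A → (D → (E → C)))   [eliminate →]
= (¬(¬D ∨ ¬E ∨ C) ∨ A) ∧ (¬A ∨ (D → (E → C)))   [eliminate →]
= (¬(¬D ∨ ¬E ∨ C) ∨ A) ∧ (¬A ∨ ¬D ∨ (E → C))   [eliminate →]
= (¬(¬D ∨ ¬E ∨ C) ∨ A) ∧ (¬A ∨ ¬D ∨ ¬E ∨ C)   [eliminate →]
= ((¬¬D ∧ ¬¬E ∧ ¬C) ∨ A) ∧ (¬A ∨ ¬D ∨ ¬E ∨ C)   [De Morgan]
= ((D ∧ ¬¬E ∧ ¬C) ∨ A) ∧ (¬A ∨ ¬D ∨ ¬E ∨ C)   [double negation]
= ((D ∧ E ∧ ¬C) ∨ A) ∧ (¬A ∨ ¬D ∨ ¬E ∨ C)   [double negation]
= (D ∨ A) ∧ (E ∨ A) ∧ (¬C ∨ A) ∧ (¬A ∨ ¬D ∨ ¬E ∨ C)   [distribute ∨ over ∧]

(D ∨ A) ∧ (E ∨ A) ∧ (¬C ∨ A) ∧ (¬A ∨ ¬D ∨ ¬E ∨ C)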